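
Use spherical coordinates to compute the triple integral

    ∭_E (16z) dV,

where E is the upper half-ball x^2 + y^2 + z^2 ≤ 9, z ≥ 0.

In spherical coordinates, x = ρ sin(φ) cos(θ), y = ρ sin(φ) sin(θ), z = ρ cos(φ), and dV = ρ^2 sin(φ) dρ dφ dθ.

The integrand becomes 16ρ cos(φ), so

    ∭_E (16z) dV = ∫_{0}^{2π} ∫_{0}^{π/2} ∫_{0}^{3} (16ρ cos(φ)) · ρ^2 sin(φ) dρ dφ dθ.

Inner (ρ): 162sin(2φ).
Middle (φ): 162.
Outer (θ): 324π.

Therefore the triple integral equals 324π.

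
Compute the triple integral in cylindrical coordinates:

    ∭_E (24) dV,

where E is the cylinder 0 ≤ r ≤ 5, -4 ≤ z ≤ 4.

In cylindrical coordinates, x = r cos(θ), y = r sin(θ), z = z, and dV = r dr dθ dz.

The integrand becomes 24, so

    ∭_E (24) dV = ∫_{0}^{2π} ∫_{0}^{5} ∫_{-4}^{4} (24) · r dz dr dθ.

Inner (z): 192r.
Middle (r from 0 to 5): 2400.
Outer (θ): 4800π.

Therefore the triple integral equals 4800π.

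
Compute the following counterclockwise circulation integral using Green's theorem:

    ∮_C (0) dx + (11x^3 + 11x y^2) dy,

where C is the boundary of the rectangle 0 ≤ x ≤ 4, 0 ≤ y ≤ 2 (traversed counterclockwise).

Green's theorem converts the closed line integral into a double integral over the enclosed region D:

    ∮_C P dx + Q dy = ∬_D (∂Q/∂x - ∂P/∂y) dA.

Here P = 0, Q = 11x^3 + 11x y^2, so

    ∂Q/∂x = 33x^2 + 11y^2,    ∂P/∂y = 0,
    ∂Q/∂x - ∂P/∂y = 33x^2 + 11y^2.

D is the region 0 ≤ x ≤ 4, 0 ≤ y ≤ 2. Evaluating the double integral:

    ∬_D (33x^2 + 11y^2) dA = ∫_0^{4} ∫_0^{2} (33x^2 + 11y^2) dy dx.

Inner (y from 0 to 2): 66x^2 + 88/3.
Outer (x from 0 to 4): 4576/3.

Therefore ∮_C P dx + Q dy = 4576/3.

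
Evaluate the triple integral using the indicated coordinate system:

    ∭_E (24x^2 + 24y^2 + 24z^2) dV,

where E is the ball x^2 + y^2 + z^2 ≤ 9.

In spherical coordinates, x = ρ sin(φ) cos(θ), y = ρ sin(φ) sin(θ), z = ρ cos(φ), and dV = ρ^2 sin(φ) dρ dφ dθ.

The integrand becomes 24ρ^2, so

    ∭_E (24x^2 + 24y^2 + 24z^2) dV = ∫_{0}^{2π} ∫_{0}^{π} ∫_{0}^{3} (24ρ^2) · ρ^2 sin(φ) dρ dφ dθ.

Inner (ρ): 5832sin(φ)/5.
Middle (φ): 11664/5.
Outer (θ): 23328π/5.

Therefore the triple integral equals 23328π/5.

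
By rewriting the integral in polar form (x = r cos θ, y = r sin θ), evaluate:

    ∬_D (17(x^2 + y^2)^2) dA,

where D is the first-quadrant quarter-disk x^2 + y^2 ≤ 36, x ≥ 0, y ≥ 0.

The region D is 0 ≤ r ≤ 6, 0 ≤ θ ≤ π/2 in polar coordinates, where x = r cos(θ), y = r sin(θ), and dA = r dr dθ.

Under the substitution, the integrand becomes 17r^4, so

    ∬_D (17(x^2 + y^2)^2) dA = ∫_{0}^{π/2} ∫_{0}^{6} (17r^4) · r dr dθ.

Inner integral (in r): ∫_{0}^{6} (17r^4) · r dr = 132192.

Outer integral (in θ): ∫_{0}^{π/2} (132192) dθ = 66096π.

Therefore ∬_D (17(x^2 + y^2)^2) dA = 66096π.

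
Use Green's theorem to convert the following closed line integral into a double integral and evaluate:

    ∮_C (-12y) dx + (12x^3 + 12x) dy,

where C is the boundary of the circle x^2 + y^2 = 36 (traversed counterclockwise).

Green's theorem converts the closed line integral into a double integral over the enclosed region D:

    ∮_C P dx + Q dy = ∬_D (∂Q/∂x - ∂P/∂y) dA.

Here P = -12y, Q = 12x^3 + 12x, so

    ∂Q/∂x = 36x^2 + 12,    ∂P/∂y = -12,
    ∂Q/∂x - ∂P/∂y = 36x^2 + 24.

D is the region x^2 + y^2 ≤ 36. Evaluating the double integral:

In polar coordinates (x = r cos θ, y = r sin θ, dA = r dr dθ) the integrand becomes 36r^2cos(θ)^2 + 24, so

    ∬_D (36x^2 + 24) dA = ∫_0^{2π} ∫_0^{6} (36r^2cos(θ)^2 + 24) · r dr dθ.

Inner (r from 0 to 6): 11664cos(θ)^2 + 432.
Outer (θ from 0 to 2π): 12528π.

Therefore ∮_C P dx + Q dy = 12528π.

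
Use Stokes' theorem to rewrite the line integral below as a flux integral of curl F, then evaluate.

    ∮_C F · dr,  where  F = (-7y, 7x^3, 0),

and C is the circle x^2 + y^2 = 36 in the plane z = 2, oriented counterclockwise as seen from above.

Let S be the flat disk x^2 + y^2 ≤ 36 in the plane z = 2, with upward unit normal n̂ = ẑ. By Stokes' theorem,

    ∮_C F · dr = ∬_S (∇ × F) · n̂ dS = ∬_D (curl F)_z dA,

where D is the disk x^2 + y^2 ≤ 36.

Compute the curl of F = (-7y, 7x^3, 0):
    (∇ × F)_x = ∂F_z/∂y - ∂F_y/∂z = 0,
    (∇ × F)_y = ∂F_x/∂z - ∂F_z/∂x = 0,
    (∇ × F)_z = ∂F_y/∂x - ∂F_x/∂y = 21x^2 + 7.

On z = 2, (curl F)_z = 21x^2 + 7.

Convert to polar (x = r cos θ, y = r sin θ, dA = r dr dθ); the integrand becomes 21r^2cos(θ)^2 + 7, so

    ∬_D (curl F)_z dA = ∫_0^{2π} ∫_0^{6} (21r^2cos(θ)^2 + 7) · r dr dθ.

Inner (r from 0 to 6): 6804cos(θ)^2 + 126.
Outer (θ from 0 to 2π): 7056π.

Therefore ∮_C F · dr = 7056π.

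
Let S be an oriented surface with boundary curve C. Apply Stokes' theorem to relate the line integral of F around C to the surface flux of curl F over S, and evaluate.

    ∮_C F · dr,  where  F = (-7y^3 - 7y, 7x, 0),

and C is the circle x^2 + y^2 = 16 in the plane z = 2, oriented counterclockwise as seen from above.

Let S be the flat disk x^2 + y^2 ≤ 16 in the plane z = 2, with upward unit normal n̂ = ẑ. By Stokes' theorem,

    ∮_C F · dr = ∬_S (∇ × F) · n̂ dS = ∬_D (curl F)_z dA,

where D is the disk x^2 + y^2 ≤ 16.

Compute the curl of F = (-7y^3 - 7y, 7x, 0):
    (∇ × F)_x = ∂F_z/∂y - ∂F_y/∂z = 0,
    (∇ × F)_y = ∂F_x/∂z - ∂F_z/∂x = 0,
    (∇ × F)_z = ∂F_y/∂x - ∂F_x/∂y = 21y^2 + 14.

On z = 2, (curl F)_z = 21y^2 + 14.

Convert to polar (x = r cos θ, y = r sin θ, dA = r dr dθ); the integrand becomes 21r^2sin(θ)^2 + 14, so

    ∬_D (curl F)_z dA = ∫_0^{2π} ∫_0^{4} (21r^2sin(θ)^2 + 14) · r dr dθ.

Inner (r from 0 to 4): 1344sin(θ)^2 + 112.
Outer (θ from 0 to 2π): 1568π.

Therefore ∮_C F · dr = 1568π.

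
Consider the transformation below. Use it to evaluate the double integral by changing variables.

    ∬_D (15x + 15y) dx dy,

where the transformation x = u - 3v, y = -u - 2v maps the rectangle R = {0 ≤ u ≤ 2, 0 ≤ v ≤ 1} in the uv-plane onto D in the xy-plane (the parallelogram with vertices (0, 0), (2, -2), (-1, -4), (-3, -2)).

Compute the Jacobian determinant of (x, y) with respect to (u, v):

    ∂(x,y)/∂(u,v) = | 1  -3 | = (1)(-2) - (-3)(-1) = -5.
                   | -1  -2 |

Its absolute value is |J| = 5 (the area scaling factor).

Substituting x = u - 3v, y = -u - 2v into the integrand,

    15x + 15y → -75v,

so the integral becomes

    ∬_R (-75v) · |J| du dv = ∫_0^2 ∫_0^1 (-375v) dv du.

Inner (v): -375/2.
Outer (u): -375.

Therefore ∬_D (15x + 15y) dx dy = -375.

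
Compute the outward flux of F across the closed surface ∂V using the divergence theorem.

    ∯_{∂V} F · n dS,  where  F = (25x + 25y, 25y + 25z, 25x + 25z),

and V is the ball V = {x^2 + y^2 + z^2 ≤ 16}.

By the divergence theorem,

    ∯_{∂V} F · n dS = ∭_V (∇ · F) dV.

Compute the divergence:
    ∇ · F = ∂F_x/∂x + ∂F_y/∂y + ∂F_z/∂z = 25 + 25 + 25 = 75.

In spherical coordinates, x = ρ sin(φ) cos(θ), y = ρ sin(φ) sin(θ), z = ρ cos(φ), dV = ρ^2 sin(φ) dρ dφ dθ, with 0 ≤ ρ ≤ 4, 0 ≤ φ ≤ π, 0 ≤ θ ≤ 2π.

The integrand, after substitution and multiplying by the volume element, becomes (75) · ρ^2 sin(φ), so

    ∭_V (∇·F) dV = ∫_0^{2π} ∫_0^{π} ∫_0^{4} (75) · ρ^2 sin(φ) dρ dφ dθ.

Inner (ρ from 0 to 4): 1600sin(φ).
Middle (φ from 0 to π): 3200.
Outer (θ from 0 to 2π): 6400π.

Therefore ∯_{∂V} F · n dS = 6400π.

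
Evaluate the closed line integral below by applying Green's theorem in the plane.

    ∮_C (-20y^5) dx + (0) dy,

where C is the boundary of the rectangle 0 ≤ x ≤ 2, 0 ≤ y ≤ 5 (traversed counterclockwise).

Green's theorem converts the closed line integral into a double integral over the enclosed region D:

    ∮_C P dx + Q dy = ∬_D (∂Q/∂x - ∂P/∂y) dA.

Here P = -20y^5, Q = 0, so

    ∂Q/∂x = 0,    ∂P/∂y = -100y^4,
    ∂Q/∂x - ∂P/∂y = 100y^4.

D is the region 0 ≤ x ≤ 2, 0 ≤ y ≤ 5. Evaluating the double integral:

    ∬_D (100y^4) dA = ∫_0^{2} ∫_0^{5} (100y^4) dy dx.

Inner (y from 0 to 5): 62500.
Outer (x from 0 to 2): 125000.

Therefore ∮_C P dx + Q dy = 125000.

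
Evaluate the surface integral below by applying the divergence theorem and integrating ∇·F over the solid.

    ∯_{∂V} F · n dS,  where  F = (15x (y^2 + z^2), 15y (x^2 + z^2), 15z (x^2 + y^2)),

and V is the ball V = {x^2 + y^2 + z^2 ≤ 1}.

By the divergence theorem,

    ∯_{∂V} F · n dS = ∭_V (∇ · F) dV.

Compute the divergence:
    ∇ · F = ∂F_x/∂x + ∂F_y/∂y + ∂F_z/∂z = 15y^2 + 15z^2 + 15x^2 + 15z^2 + 15x^2 + 15y^2 = 30x^2 + 30y^2 + 30z^2.

In spherical coordinates, x = ρ sin(φ) cos(θ), y = ρ sin(φ) sin(θ), z = ρ cos(φ), dV = ρ^2 sin(φ) dρ dφ dθ, with 0 ≤ ρ ≤ 1, 0 ≤ φ ≤ π, 0 ≤ θ ≤ 2π.

The integrand, after substitution and multiplying by the volume element, becomes (30ρ^2) · ρ^2 sin(φ), so

    ∭_V (∇·F) dV = ∫_0^{2π} ∫_0^{π} ∫_0^{1} (30ρ^2) · ρ^2 sin(φ) dρ dφ dθ.

Inner (ρ from 0 to 1): 6sin(φ).
Middle (φ from 0 to π): 12.
Outer (θ from 0 to 2π): 24π.

Therefore ∯_{∂V} F · n dS = 24π.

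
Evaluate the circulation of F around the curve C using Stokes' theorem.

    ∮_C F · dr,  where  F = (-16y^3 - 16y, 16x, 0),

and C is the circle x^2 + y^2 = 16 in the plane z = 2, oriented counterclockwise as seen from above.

Let S be the flat disk x^2 + y^2 ≤ 16 in the plane z = 2, with upward unit normal n̂ = ẑ. By Stokes' theorem,

    ∮_C F · dr = ∬_S (∇ × F) · n̂ dS = ∬_D (curl F)_z dA,

where D is the disk x^2 + y^2 ≤ 16.

Compute the curl of F = (-16y^3 - 16y, 16x, 0):
    (∇ × F)_x = ∂F_z/∂y - ∂F_y/∂z = 0,
    (∇ × F)_y = ∂F_x/∂z - ∂F_z/∂x = 0,
    (∇ × F)_z = ∂F_y/∂x - ∂F_x/∂y = 48y^2 + 32.

On z = 2, (curl F)_z = 48y^2 + 32.

Convert to polar (x = r cos θ, y = r sin θ, dA = r dr dθ); the integrand becomes 48r^2sin(θ)^2 + 32, so

    ∬_D (curl F)_z dA = ∫_0^{2π} ∫_0^{4} (48r^2sin(θ)^2 + 32) · r dr dθ.

Inner (r from 0 to 4): 3072sin(θ)^2 + 256.
Outer (θ from 0 to 2π): 3584π.

Therefore ∮_C F · dr = 3584π.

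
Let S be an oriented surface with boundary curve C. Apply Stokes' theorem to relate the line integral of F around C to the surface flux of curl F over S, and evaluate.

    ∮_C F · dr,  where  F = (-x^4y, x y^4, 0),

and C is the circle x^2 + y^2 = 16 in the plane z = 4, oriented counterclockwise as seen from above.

Let S be the flat disk x^2 + y^2 ≤ 16 in the plane z = 4, with upward unit normal n̂ = ẑ. By Stokes' theorem,

    ∮_C F · dr = ∬_S (∇ × F) · n̂ dS = ∬_D (curl F)_z dA,

where D is the disk x^2 + y^2 ≤ 16.

Compute the curl of F = (-x^4y, x y^4, 0):
    (∇ × F)_x = ∂F_z/∂y - ∂F_y/∂z = 0,
    (∇ × F)_y = ∂F_x/∂z - ∂F_z/∂x = 0,
    (∇ × F)_z = ∂F_y/∂x - ∂F_x/∂y = x^4 + y^4.

On z = 4, (curl F)_z = x^4 + y^4.

Convert to polar (x = r cos θ, y = r sin θ, dA = r dr dθ); the integrand becomes r^4(sin(θ)^4 + cos(θ)^4), so

    ∬_D (curl F)_z dA = ∫_0^{2π} ∫_0^{4} (r^4(sin(θ)^4 + cos(θ)^4)) · r dr dθ.

Inner (r from 0 to 4): 2048sin(θ)^4/3 + 2048cos(θ)^4/3.
Outer (θ from 0 to 2π): 1024π.

Therefore ∮_C F · dr = 1024π.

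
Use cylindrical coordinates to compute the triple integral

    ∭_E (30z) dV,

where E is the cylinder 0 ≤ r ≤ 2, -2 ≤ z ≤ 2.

In cylindrical coordinates, x = r cos(θ), y = r sin(θ), z = z, and dV = r dr dθ dz.

The integrand becomes 30z, so

    ∭_E (30z) dV = ∫_{0}^{2π} ∫_{0}^{2} ∫_{-2}^{2} (30z) · r dz dr dθ.

Inner (z): 0.
Middle (r from 0 to 2): 0.
Outer (θ): 0.

Therefore the triple integral equals 0.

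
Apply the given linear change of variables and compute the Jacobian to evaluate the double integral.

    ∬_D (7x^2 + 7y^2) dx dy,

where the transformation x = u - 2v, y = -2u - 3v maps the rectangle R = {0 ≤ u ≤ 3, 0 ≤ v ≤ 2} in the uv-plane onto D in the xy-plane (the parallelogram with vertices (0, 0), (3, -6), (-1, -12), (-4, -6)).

Compute the Jacobian determinant of (x, y) with respect to (u, v):

    ∂(x,y)/∂(u,v) = | 1  -2 | = (1)(-3) - (-2)(-2) = -7.
                   | -2  -3 |

Its absolute value is |J| = 7 (the area scaling factor).

Substituting x = u - 2v, y = -2u - 3v into the integrand,

    7x^2 + 7y^2 → 35u^2 + 56u v + 91v^2,

so the integral becomes

    ∬_R (35u^2 + 56u v + 91v^2) · |J| du dv = ∫_0^3 ∫_0^2 (245u^2 + 392u v + 637v^2) dv du.

Inner (v): 490u^2 + 784u + 5096/3.
Outer (u): 13034.

Therefore ∬_D (7x^2 + 7y^2) dx dy = 13034.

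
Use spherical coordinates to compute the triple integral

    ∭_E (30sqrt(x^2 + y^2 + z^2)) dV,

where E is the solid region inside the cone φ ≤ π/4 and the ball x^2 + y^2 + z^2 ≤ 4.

In spherical coordinates, x = ρ sin(φ) cos(θ), y = ρ sin(φ) sin(θ), z = ρ cos(φ), and dV = ρ^2 sin(φ) dρ dφ dθ.

The integrand becomes 30ρ, so

    ∭_E (30sqrt(x^2 + y^2 + z^2)) dV = ∫_{0}^{2π} ∫_{0}^{π/4} ∫_{0}^{2} (30ρ) · ρ^2 sin(φ) dρ dφ dθ.

Inner (ρ): 120sin(φ).
Middle (φ): 120 - 60sqrt(2).
Outer (θ): 120π (2 - sqrt(2)).

Therefore the triple integral equals 120π (2 - sqrt(2)).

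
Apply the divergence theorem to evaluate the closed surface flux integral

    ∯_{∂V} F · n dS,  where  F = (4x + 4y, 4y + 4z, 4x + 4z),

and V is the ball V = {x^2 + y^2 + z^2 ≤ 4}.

By the divergence theorem,

    ∯_{∂V} F · n dS = ∭_V (∇ · F) dV.

Compute the divergence:
    ∇ · F = ∂F_x/∂x + ∂F_y/∂y + ∂F_z/∂z = 4 + 4 + 4 = 12.

In spherical coordinates, x = ρ sin(φ) cos(θ), y = ρ sin(φ) sin(θ), z = ρ cos(φ), dV = ρ^2 sin(φ) dρ dφ dθ, with 0 ≤ ρ ≤ 2, 0 ≤ φ ≤ π, 0 ≤ θ ≤ 2π.

The integrand, after substitution and multiplying by the volume element, becomes (12) · ρ^2 sin(φ), so

    ∭_V (∇·F) dV = ∫_0^{2π} ∫_0^{π} ∫_0^{2} (12) · ρ^2 sin(φ) dρ dφ dθ.

Inner (ρ from 0 to 2): 32sin(φ).
Middle (φ from 0 to π): 64.
Outer (θ from 0 to 2π): 128π.

Therefore ∯_{∂V} F · n dS = 128π.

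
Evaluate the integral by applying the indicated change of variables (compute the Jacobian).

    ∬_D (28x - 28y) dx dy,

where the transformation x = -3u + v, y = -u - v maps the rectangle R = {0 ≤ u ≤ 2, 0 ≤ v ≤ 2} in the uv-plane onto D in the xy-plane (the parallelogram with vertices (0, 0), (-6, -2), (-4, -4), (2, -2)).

Compute the Jacobian determinant of (x, y) with respect to (u, v):

    ∂(x,y)/∂(u,v) = | -3  1 | = (-3)(-1) - (1)(-1) = 4.
                   | -1  -1 |

Its absolute value is |J| = 4 (the area scaling factor).

Substituting x = -3u + v, y = -u - v into the integrand,

    28x - 28y → -56u + 56v,

so the integral becomes

    ∬_R (-56u + 56v) · |J| du dv = ∫_0^2 ∫_0^2 (-224u + 224v) dv du.

Inner (v): 448 - 448u.
Outer (u): 0.

Therefore ∬_D (28x - 28y) dx dy = 0.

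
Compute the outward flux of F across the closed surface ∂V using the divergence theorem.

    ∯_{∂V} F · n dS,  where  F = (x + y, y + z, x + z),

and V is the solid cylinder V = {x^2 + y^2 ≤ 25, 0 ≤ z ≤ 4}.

By the divergence theorem,

    ∯_{∂V} F · n dS = ∭_V (∇ · F) dV.

Compute the divergence:
    ∇ · F = ∂F_x/∂x + ∂F_y/∂y + ∂F_z/∂z = 1 + 1 + 1 = 3.

In cylindrical coordinates, x = r cos(θ), y = r sin(θ), z = z, dV = r dr dθ dz, with 0 ≤ r ≤ 5, 0 ≤ θ ≤ 2π, 0 ≤ z ≤ 4.

The integrand, after substitution and multiplying by the volume element, becomes (3) · r, so

    ∭_V (∇·F) dV = ∫_0^{2π} ∫_0^{5} ∫_0^{4} (3) · r dz dr dθ.

Inner (z from 0 to 4): 12r.
Middle (r from 0 to 5): 150.
Outer (θ from 0 to 2π): 300π.

Therefore ∯_{∂V} F · n dS = 300π.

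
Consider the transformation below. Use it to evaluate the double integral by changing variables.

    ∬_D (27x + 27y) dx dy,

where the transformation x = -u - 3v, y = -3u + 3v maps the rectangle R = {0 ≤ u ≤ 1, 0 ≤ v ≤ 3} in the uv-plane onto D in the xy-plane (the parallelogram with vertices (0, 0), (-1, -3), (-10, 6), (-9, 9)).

Compute the Jacobian determinant of (x, y) with respect to (u, v):

    ∂(x,y)/∂(u,v) = | -1  -3 | = (-1)(3) - (-3)(-3) = -12.
                   | -3  3 |

Its absolute value is |J| = 12 (the area scaling factor).

Substituting x = -u - 3v, y = -3u + 3v into the integrand,

    27x + 27y → -108u,

so the integral becomes

    ∬_R (-108u) · |J| du dv = ∫_0^1 ∫_0^3 (-1296u) dv du.

Inner (v): -3888u.
Outer (u): -1944.

Therefore ∬_D (27x + 27y) dx dy = -1944.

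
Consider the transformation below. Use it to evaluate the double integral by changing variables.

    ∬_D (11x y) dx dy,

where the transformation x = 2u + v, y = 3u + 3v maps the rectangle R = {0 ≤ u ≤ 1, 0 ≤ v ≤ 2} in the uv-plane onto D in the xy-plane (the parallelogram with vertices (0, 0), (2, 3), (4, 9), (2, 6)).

Compute the Jacobian determinant of (x, y) with respect to (u, v):

    ∂(x,y)/∂(u,v) = | 2  1 | = (2)(3) - (1)(3) = 3.
                   | 3  3 |

Its absolute value is |J| = 3 (the area scaling factor).

Substituting x = 2u + v, y = 3u + 3v into the integrand,

    11x y → 66u^2 + 99u v + 33v^2,

so the integral becomes

    ∬_R (66u^2 + 99u v + 33v^2) · |J| du dv = ∫_0^1 ∫_0^2 (198u^2 + 297u v + 99v^2) dv du.

Inner (v): 396u^2 + 594u + 264.
Outer (u): 693.

Therefore ∬_D (11x y) dx dy = 693.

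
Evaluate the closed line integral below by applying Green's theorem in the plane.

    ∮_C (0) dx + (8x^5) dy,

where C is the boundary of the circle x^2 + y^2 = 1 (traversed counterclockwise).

Green's theorem converts the closed line integral into a double integral over the enclosed region D:

    ∮_C P dx + Q dy = ∬_D (∂Q/∂x - ∂P/∂y) dA.

Here P = 0, Q = 8x^5, so

    ∂Q/∂x = 40x^4,    ∂P/∂y = 0,
    ∂Q/∂x - ∂P/∂y = 40x^4.

D is the region x^2 + y^2 ≤ 1. Evaluating the double integral:

In polar coordinates (x = r cos θ, y = r sin θ, dA = r dr dθ) the integrand becomes 40r^4cos(θ)^4, so

    ∬_D (40x^4) dA = ∫_0^{2π} ∫_0^{1} (40r^4cos(θ)^4) · r dr dθ.

Inner (r from 0 to 1): 20cos(θ)^4/3.
Outer (θ from 0 to 2π): 5π.

Therefore ∮_C P dx + Q dy = 5π.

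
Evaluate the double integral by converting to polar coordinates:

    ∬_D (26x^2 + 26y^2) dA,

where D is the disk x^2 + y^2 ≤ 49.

The region D is 0 ≤ r ≤ 7, 0 ≤ θ ≤ 2π in polar coordinates, where x = r cos(θ), y = r sin(θ), and dA = r dr dθ.

Under the substitution, the integrand becomes 26r^2, so

    ∬_D (26x^2 + 26y^2) dA = ∫_{0}^{2π} ∫_{0}^{7} (26r^2) · r dr dθ.

Inner integral (in r): ∫_{0}^{7} (26r^2) · r dr = 31213/2.

Outer integral (in θ): ∫_{0}^{2π} (31213/2) dθ = 31213π.

Therefore ∬_D (26x^2 + 26y^2) dA = 31213π.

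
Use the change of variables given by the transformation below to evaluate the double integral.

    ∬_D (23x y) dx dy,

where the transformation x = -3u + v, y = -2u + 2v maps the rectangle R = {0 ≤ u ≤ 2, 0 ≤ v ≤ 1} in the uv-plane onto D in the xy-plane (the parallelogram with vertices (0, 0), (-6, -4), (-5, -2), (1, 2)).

Compute the Jacobian determinant of (x, y) with respect to (u, v):

    ∂(x,y)/∂(u,v) = | -3  1 | = (-3)(2) - (1)(-2) = -4.
                   | -2  2 |

Its absolute value is |J| = 4 (the area scaling factor).

Substituting x = -3u + v, y = -2u + 2v into the integrand,

    23x y → 138u^2 - 184u v + 46v^2,

so the integral becomes

    ∬_R (138u^2 - 184u v + 46v^2) · |J| du dv = ∫_0^2 ∫_0^1 (552u^2 - 736u v + 184v^2) dv du.

Inner (v): 552u^2 - 368u + 184/3.
Outer (u): 2576/3.

Therefore ∬_D (23x y) dx dy = 2576/3.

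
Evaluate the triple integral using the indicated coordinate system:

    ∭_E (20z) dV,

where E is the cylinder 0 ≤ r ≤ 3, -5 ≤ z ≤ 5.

In cylindrical coordinates, x = r cos(θ), y = r sin(θ), z = z, and dV = r dr dθ dz.

The integrand becomes 20z, so

    ∭_E (20z) dV = ∫_{0}^{2π} ∫_{0}^{3} ∫_{-5}^{5} (20z) · r dz dr dθ.

Inner (z): 0.
Middle (r from 0 to 3): 0.
Outer (θ): 0.

Therefore the triple integral equals 0.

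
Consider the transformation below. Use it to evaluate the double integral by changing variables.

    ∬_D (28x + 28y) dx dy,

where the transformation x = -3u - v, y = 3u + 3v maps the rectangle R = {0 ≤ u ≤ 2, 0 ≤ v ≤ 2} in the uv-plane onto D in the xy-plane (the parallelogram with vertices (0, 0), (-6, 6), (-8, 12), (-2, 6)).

Compute the Jacobian determinant of (x, y) with respect to (u, v):

    ∂(x,y)/∂(u,v) = | -3  -1 | = (-3)(3) - (-1)(3) = -6.
                   | 3  3 |

Its absolute value is |J| = 6 (the area scaling factor).

Substituting x = -3u - v, y = 3u + 3v into the integrand,

    28x + 28y → 56v,

so the integral becomes

    ∬_R (56v) · |J| du dv = ∫_0^2 ∫_0^2 (336v) dv du.

Inner (v): 672.
Outer (u): 1344.

Therefore ∬_D (28x + 28y) dx dy = 1344.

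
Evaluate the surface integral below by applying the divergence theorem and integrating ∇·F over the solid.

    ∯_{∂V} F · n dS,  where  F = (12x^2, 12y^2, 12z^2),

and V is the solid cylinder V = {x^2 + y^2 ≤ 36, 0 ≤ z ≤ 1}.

By the divergence theorem,

    ∯_{∂V} F · n dS = ∭_V (∇ · F) dV.

Compute the divergence:
    ∇ · F = ∂F_x/∂x + ∂F_y/∂y + ∂F_z/∂z = 24x + 24y + 24z.

In cylindrical coordinates, x = r cos(θ), y = r sin(θ), z = z, dV = r dr dθ dz, with 0 ≤ r ≤ 6, 0 ≤ θ ≤ 2π, 0 ≤ z ≤ 1.

The integrand, after substitution and multiplying by the volume element, becomes (24sqrt(2)r sin(θ + π/4) + 24z) · r, so

    ∭_V (∇·F) dV = ∫_0^{2π} ∫_0^{6} ∫_0^{1} (24sqrt(2)r sin(θ + π/4) + 24z) · r dz dr dθ.

Inner (z from 0 to 1): 12r (2sqrt(2)r sin(θ + π/4) + 1).
Middle (r from 0 to 6): 1728sqrt(2)sin(θ + π/4) + 216.
Outer (θ from 0 to 2π): 432π.

Therefore ∯_{∂V} F · n dS = 432π.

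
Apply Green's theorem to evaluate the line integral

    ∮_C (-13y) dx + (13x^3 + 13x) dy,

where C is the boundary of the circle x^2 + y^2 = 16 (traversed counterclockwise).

Green's theorem converts the closed line integral into a double integral over the enclosed region D:

    ∮_C P dx + Q dy = ∬_D (∂Q/∂x - ∂P/∂y) dA.

Here P = -13y, Q = 13x^3 + 13x, so

    ∂Q/∂x = 39x^2 + 13,    ∂P/∂y = -13,
    ∂Q/∂x - ∂P/∂y = 39x^2 + 26.

D is the region x^2 + y^2 ≤ 16. Evaluating the double integral:

In polar coordinates (x = r cos θ, y = r sin θ, dA = r dr dθ) the integrand becomes 39r^2cos(θ)^2 + 26, so

    ∬_D (39x^2 + 26) dA = ∫_0^{2π} ∫_0^{4} (39r^2cos(θ)^2 + 26) · r dr dθ.

Inner (r from 0 to 4): 2496cos(θ)^2 + 208.
Outer (θ from 0 to 2π): 2912π.

Therefore ∮_C P dx + Q dy = 2912π.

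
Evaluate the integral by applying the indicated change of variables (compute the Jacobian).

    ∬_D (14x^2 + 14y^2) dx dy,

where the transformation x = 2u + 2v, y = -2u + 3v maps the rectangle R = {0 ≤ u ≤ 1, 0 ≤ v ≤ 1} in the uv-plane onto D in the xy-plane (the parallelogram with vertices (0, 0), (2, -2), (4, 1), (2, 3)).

Compute the Jacobian determinant of (x, y) with respect to (u, v):

    ∂(x,y)/∂(u,v) = | 2  2 | = (2)(3) - (2)(-2) = 10.
                   | -2  3 |

Its absolute value is |J| = 10 (the area scaling factor).

Substituting x = 2u + 2v, y = -2u + 3v into the integrand,

    14x^2 + 14y^2 → 112u^2 - 56u v + 182v^2,

so the integral becomes

    ∬_R (112u^2 - 56u v + 182v^2) · |J| du dv = ∫_0^1 ∫_0^1 (1120u^2 - 560u v + 1820v^2) dv du.

Inner (v): 1120u^2 - 280u + 1820/3.
Outer (u): 840.

Therefore ∬_D (14x^2 + 14y^2) dx dy = 840.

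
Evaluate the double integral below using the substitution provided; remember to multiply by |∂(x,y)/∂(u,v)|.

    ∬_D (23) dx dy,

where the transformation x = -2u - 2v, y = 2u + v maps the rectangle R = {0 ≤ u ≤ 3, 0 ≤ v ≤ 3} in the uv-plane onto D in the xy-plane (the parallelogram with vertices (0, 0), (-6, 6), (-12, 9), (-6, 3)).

Compute the Jacobian determinant of (x, y) with respect to (u, v):

    ∂(x,y)/∂(u,v) = | -2  -2 | = (-2)(1) - (-2)(2) = 2.
                   | 2  1 |

Its absolute value is |J| = 2 (the area scaling factor).

Substituting x = -2u - 2v, y = 2u + v into the integrand,

    23 → 23,

so the integral becomes

    ∬_R (23) · |J| du dv = ∫_0^3 ∫_0^3 (46) dv du.

Inner (v): 138.
Outer (u): 414.

Therefore ∬_D (23) dx dy = 414.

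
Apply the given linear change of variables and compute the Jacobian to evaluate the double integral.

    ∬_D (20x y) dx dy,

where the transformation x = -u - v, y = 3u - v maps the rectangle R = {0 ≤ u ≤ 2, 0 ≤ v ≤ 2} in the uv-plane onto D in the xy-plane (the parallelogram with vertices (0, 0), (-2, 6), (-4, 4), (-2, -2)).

Compute the Jacobian determinant of (x, y) with respect to (u, v):

    ∂(x,y)/∂(u,v) = | -1  -1 | = (-1)(-1) - (-1)(3) = 4.
                   | 3  -1 |

Its absolute value is |J| = 4 (the area scaling factor).

Substituting x = -u - v, y = 3u - v into the integrand,

    20x y → -60u^2 - 40u v + 20v^2,

so the integral becomes

    ∬_R (-60u^2 - 40u v + 20v^2) · |J| du dv = ∫_0^2 ∫_0^2 (-240u^2 - 160u v + 80v^2) dv du.

Inner (v): -480u^2 - 320u + 640/3.
Outer (u): -4480/3.

Therefore ∬_D (20x y) dx dy = -4480/3.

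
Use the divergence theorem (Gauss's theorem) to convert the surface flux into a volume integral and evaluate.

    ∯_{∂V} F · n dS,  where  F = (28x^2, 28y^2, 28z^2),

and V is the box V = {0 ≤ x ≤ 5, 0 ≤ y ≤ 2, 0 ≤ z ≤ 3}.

By the divergence theorem,

    ∯_{∂V} F · n dS = ∭_V (∇ · F) dV.

Compute the divergence:
    ∇ · F = ∂F_x/∂x + ∂F_y/∂y + ∂F_z/∂z = 56x + 56y + 56z.

V is a rectangular box, so dV = dx dy dz with 0 ≤ x ≤ 5, 0 ≤ y ≤ 2, 0 ≤ z ≤ 3.

Integrate (56x + 56y + 56z) over V as an iterated integral:

    ∭_V (∇·F) dV = ∫_0^{5} ∫_0^{2} ∫_0^{3} (56x + 56y + 56z) dz dy dx.

Inner (z from 0 to 3): 168x + 168y + 252.
Middle (y from 0 to 2): 336x + 840.
Outer (x from 0 to 5): 8400.

Therefore ∯_{∂V} F · n dS = 8400.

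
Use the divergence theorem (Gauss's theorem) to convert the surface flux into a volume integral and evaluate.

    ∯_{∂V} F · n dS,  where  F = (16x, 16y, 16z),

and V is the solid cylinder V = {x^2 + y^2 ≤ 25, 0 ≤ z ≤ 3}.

By the divergence theorem,

    ∯_{∂V} F · n dS = ∭_V (∇ · F) dV.

Compute the divergence:
    ∇ · F = ∂F_x/∂x + ∂F_y/∂y + ∂F_z/∂z = 16 + 16 + 16 = 48.

In cylindrical coordinates, x = r cos(θ), y = r sin(θ), z = z, dV = r dr dθ dz, with 0 ≤ r ≤ 5, 0 ≤ θ ≤ 2π, 0 ≤ z ≤ 3.

The integrand, after substitution and multiplying by the volume element, becomes (48) · r, so

    ∭_V (∇·F) dV = ∫_0^{2π} ∫_0^{5} ∫_0^{3} (48) · r dz dr dθ.

Inner (z from 0 to 3): 144r.
Middle (r from 0 to 5): 1800.
Outer (θ from 0 to 2π): 3600π.

Therefore ∯_{∂V} F · n dS = 3600π.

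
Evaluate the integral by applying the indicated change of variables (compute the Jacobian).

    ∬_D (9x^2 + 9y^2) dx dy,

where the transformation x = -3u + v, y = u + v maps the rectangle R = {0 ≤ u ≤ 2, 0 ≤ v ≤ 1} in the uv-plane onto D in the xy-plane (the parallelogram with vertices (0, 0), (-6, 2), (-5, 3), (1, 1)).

Compute the Jacobian determinant of (x, y) with respect to (u, v):

    ∂(x,y)/∂(u,v) = | -3  1 | = (-3)(1) - (1)(1) = -4.
                   | 1  1 |

Its absolute value is |J| = 4 (the area scaling factor).

Substituting x = -3u + v, y = u + v into the integrand,

    9x^2 + 9y^2 → 90u^2 - 36u v + 18v^2,

so the integral becomes

    ∬_R (90u^2 - 36u v + 18v^2) · |J| du dv = ∫_0^2 ∫_0^1 (360u^2 - 144u v + 72v^2) dv du.

Inner (v): 360u^2 - 72u + 24.
Outer (u): 864.

Therefore ∬_D (9x^2 + 9y^2) dx dy = 864.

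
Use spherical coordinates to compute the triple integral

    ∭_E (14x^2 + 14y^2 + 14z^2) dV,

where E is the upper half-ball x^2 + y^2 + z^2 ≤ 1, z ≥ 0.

In spherical coordinates, x = ρ sin(φ) cos(θ), y = ρ sin(φ) sin(θ), z = ρ cos(φ), and dV = ρ^2 sin(φ) dρ dφ dθ.

The integrand becomes 14ρ^2, so

    ∭_E (14x^2 + 14y^2 + 14z^2) dV = ∫_{0}^{2π} ∫_{0}^{π/2} ∫_{0}^{1} (14ρ^2) · ρ^2 sin(φ) dρ dφ dθ.

Inner (ρ): 14sin(φ)/5.
Middle (φ): 14/5.
Outer (θ): 28π/5.

Therefore the triple integral equals 28π/5.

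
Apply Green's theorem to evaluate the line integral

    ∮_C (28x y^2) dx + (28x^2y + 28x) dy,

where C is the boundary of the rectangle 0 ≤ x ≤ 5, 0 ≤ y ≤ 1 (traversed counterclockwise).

Green's theorem converts the closed line integral into a double integral over the enclosed region D:

    ∮_C P dx + Q dy = ∬_D (∂Q/∂x - ∂P/∂y) dA.

Here P = 28x y^2, Q = 28x^2y + 28x, so

    ∂Q/∂x = 56x y + 28,    ∂P/∂y = 56x y,
    ∂Q/∂x - ∂P/∂y = 28.

D is the region 0 ≤ x ≤ 5, 0 ≤ y ≤ 1. Evaluating the double integral:

    ∬_D (28) dA = ∫_0^{5} ∫_0^{1} (28) dy dx.

Inner (y from 0 to 1): 28.
Outer (x from 0 to 5): 140.

Therefore ∮_C P dx + Q dy = 140.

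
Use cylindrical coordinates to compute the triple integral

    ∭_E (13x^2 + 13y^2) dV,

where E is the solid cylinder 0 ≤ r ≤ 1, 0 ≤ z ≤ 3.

In cylindrical coordinates, x = r cos(θ), y = r sin(θ), z = z, and dV = r dr dθ dz.

The integrand becomes 13r^2, so

    ∭_E (13x^2 + 13y^2) dV = ∫_{0}^{2π} ∫_{0}^{1} ∫_{0}^{3} (13r^2) · r dz dr dθ.

Inner (z): 39r^3.
Middle (r from 0 to 1): 39/4.
Outer (θ): 39π/2.

Therefore the triple integral equals 39π/2.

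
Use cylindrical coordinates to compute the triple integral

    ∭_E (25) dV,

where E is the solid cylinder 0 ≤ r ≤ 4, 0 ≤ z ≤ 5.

In cylindrical coordinates, x = r cos(θ), y = r sin(θ), z = z, and dV = r dr dθ dz.

The integrand becomes 25, so

    ∭_E (25) dV = ∫_{0}^{2π} ∫_{0}^{4} ∫_{0}^{5} (25) · r dz dr dθ.

Inner (z): 125r.
Middle (r from 0 to 4): 1000.
Outer (θ): 2000π.

Therefore the triple integral equals 2000π.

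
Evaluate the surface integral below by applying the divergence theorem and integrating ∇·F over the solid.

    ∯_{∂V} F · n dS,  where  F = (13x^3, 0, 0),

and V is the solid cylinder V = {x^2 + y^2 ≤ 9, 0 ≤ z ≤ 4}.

By the divergence theorem,

    ∯_{∂V} F · n dS = ∭_V (∇ · F) dV.

Compute the divergence:
    ∇ · F = ∂F_x/∂x + ∂F_y/∂y + ∂F_z/∂z = 39x^2 + 0 + 0 = 39x^2.

In cylindrical coordinates, x = r cos(θ), y = r sin(θ), z = z, dV = r dr dθ dz, with 0 ≤ r ≤ 3, 0 ≤ θ ≤ 2π, 0 ≤ z ≤ 4.

The integrand, after substitution and multiplying by the volume element, becomes (39r^2cos(θ)^2) · r, so

    ∭_V (∇·F) dV = ∫_0^{2π} ∫_0^{3} ∫_0^{4} (39r^2cos(θ)^2) · r dz dr dθ.

Inner (z from 0 to 4): 156r^3cos(θ)^2.
Middle (r from 0 to 3): 3159cos(θ)^2.
Outer (θ from 0 to 2π): 3159π.

Therefore ∯_{∂V} F · n dS = 3159π.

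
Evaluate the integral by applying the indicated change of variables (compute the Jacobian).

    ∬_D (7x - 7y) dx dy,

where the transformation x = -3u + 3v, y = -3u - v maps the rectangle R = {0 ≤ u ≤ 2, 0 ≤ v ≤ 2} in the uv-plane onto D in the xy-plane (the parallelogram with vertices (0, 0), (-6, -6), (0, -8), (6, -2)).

Compute the Jacobian determinant of (x, y) with respect to (u, v):

    ∂(x,y)/∂(u,v) = | -3  3 | = (-3)(-1) - (3)(-3) = 12.
                   | -3  -1 |

Its absolute value is |J| = 12 (the area scaling factor).

Substituting x = -3u + 3v, y = -3u - v into the integrand,

    7x - 7y → 28v,

so the integral becomes

    ∬_R (28v) · |J| du dv = ∫_0^2 ∫_0^2 (336v) dv du.

Inner (v): 672.
Outer (u): 1344.

Therefore ∬_D (7x - 7y) dx dy = 1344.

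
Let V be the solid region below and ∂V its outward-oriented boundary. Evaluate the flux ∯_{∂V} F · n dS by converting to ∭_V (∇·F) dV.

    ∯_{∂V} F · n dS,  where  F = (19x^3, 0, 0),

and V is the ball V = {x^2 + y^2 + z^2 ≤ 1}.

By the divergence theorem,

    ∯_{∂V} F · n dS = ∭_V (∇ · F) dV.

Compute the divergence:
    ∇ · F = ∂F_x/∂x + ∂F_y/∂y + ∂F_z/∂z = 57x^2 + 0 + 0 = 57x^2.

In spherical coordinates, x = ρ sin(φ) cos(θ), y = ρ sin(φ) sin(θ), z = ρ cos(φ), dV = ρ^2 sin(φ) dρ dφ dθ, with 0 ≤ ρ ≤ 1, 0 ≤ φ ≤ π, 0 ≤ θ ≤ 2π.

The integrand, after substitution and multiplying by the volume element, becomes (57ρ^2sin(φ)^2cos(θ)^2) · ρ^2 sin(φ), so

    ∭_V (∇·F) dV = ∫_0^{2π} ∫_0^{π} ∫_0^{1} (57ρ^2sin(φ)^2cos(θ)^2) · ρ^2 sin(φ) dρ dφ dθ.

Inner (ρ from 0 to 1): 57sin(φ)^3cos(θ)^2/5.
Middle (φ from 0 to π): 76cos(θ)^2/5.
Outer (θ from 0 to 2π): 76π/5.

Therefore ∯_{∂V} F · n dS = 76π/5.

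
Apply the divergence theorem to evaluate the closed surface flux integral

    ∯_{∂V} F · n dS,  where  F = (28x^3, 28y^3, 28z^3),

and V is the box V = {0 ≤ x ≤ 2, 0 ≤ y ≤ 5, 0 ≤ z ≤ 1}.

By the divergence theorem,

    ∯_{∂V} F · n dS = ∭_V (∇ · F) dV.

Compute the divergence:
    ∇ · F = ∂F_x/∂x + ∂F_y/∂y + ∂F_z/∂z = 84x^2 + 84y^2 + 84z^2.

V is a rectangular box, so dV = dx dy dz with 0 ≤ x ≤ 2, 0 ≤ y ≤ 5, 0 ≤ z ≤ 1.

Integrate (84x^2 + 84y^2 + 84z^2) over V as an iterated integral:

    ∭_V (∇·F) dV = ∫_0^{2} ∫_0^{5} ∫_0^{1} (84x^2 + 84y^2 + 84z^2) dz dy dx.

Inner (z from 0 to 1): 84x^2 + 84y^2 + 28.
Middle (y from 0 to 5): 420x^2 + 3640.
Outer (x from 0 to 2): 8400.

Therefore ∯_{∂V} F · n dS = 8400.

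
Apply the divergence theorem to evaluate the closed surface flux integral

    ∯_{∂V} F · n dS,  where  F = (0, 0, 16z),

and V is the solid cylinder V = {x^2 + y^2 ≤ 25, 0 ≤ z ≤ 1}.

By the divergence theorem,

    ∯_{∂V} F · n dS = ∭_V (∇ · F) dV.

Compute the divergence:
    ∇ · F = ∂F_x/∂x + ∂F_y/∂y + ∂F_z/∂z = 0 + 0 + 16 = 16.

In cylindrical coordinates, x = r cos(θ), y = r sin(θ), z = z, dV = r dr dθ dz, with 0 ≤ r ≤ 5, 0 ≤ θ ≤ 2π, 0 ≤ z ≤ 1.

The integrand, after substitution and multiplying by the volume element, becomes (16) · r, so

    ∭_V (∇·F) dV = ∫_0^{2π} ∫_0^{5} ∫_0^{1} (16) · r dz dr dθ.

Inner (z from 0 to 1): 16r.
Middle (r from 0 to 5): 200.
Outer (θ from 0 to 2π): 400π.

Therefore ∯_{∂V} F · n dS = 400π.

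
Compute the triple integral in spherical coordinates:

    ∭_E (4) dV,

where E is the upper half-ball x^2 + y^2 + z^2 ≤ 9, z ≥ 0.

In spherical coordinates, x = ρ sin(φ) cos(θ), y = ρ sin(φ) sin(θ), z = ρ cos(φ), and dV = ρ^2 sin(φ) dρ dφ dθ.

The integrand becomes 4, so

    ∭_E (4) dV = ∫_{0}^{2π} ∫_{0}^{π/2} ∫_{0}^{3} (4) · ρ^2 sin(φ) dρ dφ dθ.

Inner (ρ): 36sin(φ).
Middle (φ): 36.
Outer (θ): 72π.

Therefore the triple integral equals 72π.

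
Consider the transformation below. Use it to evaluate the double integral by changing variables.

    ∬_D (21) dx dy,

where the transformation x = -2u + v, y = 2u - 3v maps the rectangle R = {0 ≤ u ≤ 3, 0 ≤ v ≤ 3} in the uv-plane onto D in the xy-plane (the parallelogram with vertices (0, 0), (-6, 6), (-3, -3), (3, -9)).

Compute the Jacobian determinant of (x, y) with respect to (u, v):

    ∂(x,y)/∂(u,v) = | -2  1 | = (-2)(-3) - (1)(2) = 4.
                   | 2  -3 |

Its absolute value is |J| = 4 (the area scaling factor).

Substituting x = -2u + v, y = 2u - 3v into the integrand,

    21 → 21,

so the integral becomes

    ∬_R (21) · |J| du dv = ∫_0^3 ∫_0^3 (84) dv du.

Inner (v): 252.
Outer (u): 756.

Therefore ∬_D (21) dx dy = 756.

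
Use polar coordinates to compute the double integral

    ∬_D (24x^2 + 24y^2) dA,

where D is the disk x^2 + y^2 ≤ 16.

The region D is 0 ≤ r ≤ 4, 0 ≤ θ ≤ 2π in polar coordinates, where x = r cos(θ), y = r sin(θ), and dA = r dr dθ.

Under the substitution, the integrand becomes 24r^2, so

    ∬_D (24x^2 + 24y^2) dA = ∫_{0}^{2π} ∫_{0}^{4} (24r^2) · r dr dθ.

Inner integral (in r): ∫_{0}^{4} (24r^2) · r dr = 1536.

Outer integral (in θ): ∫_{0}^{2π} (1536) dθ = 3072π.

Therefore ∬_D (24x^2 + 24y^2) dA = 3072π.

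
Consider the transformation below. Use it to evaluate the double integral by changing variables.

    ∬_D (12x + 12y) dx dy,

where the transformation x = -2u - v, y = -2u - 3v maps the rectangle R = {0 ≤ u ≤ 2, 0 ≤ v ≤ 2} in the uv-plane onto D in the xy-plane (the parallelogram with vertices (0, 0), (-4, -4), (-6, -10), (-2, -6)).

Compute the Jacobian determinant of (x, y) with respect to (u, v):

    ∂(x,y)/∂(u,v) = | -2  -1 | = (-2)(-3) - (-1)(-2) = 4.
                   | -2  -3 |

Its absolute value is |J| = 4 (the area scaling factor).

Substituting x = -2u - v, y = -2u - 3v into the integrand,

    12x + 12y → -48u - 48v,

so the integral becomes

    ∬_R (-48u - 48v) · |J| du dv = ∫_0^2 ∫_0^2 (-192u - 192v) dv du.

Inner (v): -384u - 384.
Outer (u): -1536.

Therefore ∬_D (12x + 12y) dx dy = -1536.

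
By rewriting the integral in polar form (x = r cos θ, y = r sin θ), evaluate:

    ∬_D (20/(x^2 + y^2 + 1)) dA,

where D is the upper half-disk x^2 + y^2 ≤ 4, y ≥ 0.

The region D is 0 ≤ r ≤ 2, 0 ≤ θ ≤ π in polar coordinates, where x = r cos(θ), y = r sin(θ), and dA = r dr dθ.

Under the substitution, the integrand becomes 20/(r^2 + 1), so

    ∬_D (20/(x^2 + y^2 + 1)) dA = ∫_{0}^{π} ∫_{0}^{2} (20/(r^2 + 1)) · r dr dθ.

Inner integral (in r): ∫_{0}^{2} (20/(r^2 + 1)) · r dr = log(9765625).

Outer integral (in θ): ∫_{0}^{π} (log(9765625)) dθ = log(9765625^π).

Therefore ∬_D (20/(x^2 + y^2 + 1)) dA = log(9765625^π).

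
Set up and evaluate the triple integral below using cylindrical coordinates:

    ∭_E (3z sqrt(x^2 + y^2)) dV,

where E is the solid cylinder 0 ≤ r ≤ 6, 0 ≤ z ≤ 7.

In cylindrical coordinates, x = r cos(θ), y = r sin(θ), z = z, and dV = r dr dθ dz.

The integrand becomes 3r z, so

    ∭_E (3z sqrt(x^2 + y^2)) dV = ∫_{0}^{2π} ∫_{0}^{6} ∫_{0}^{7} (3r z) · r dz dr dθ.

Inner (z): 147r^2/2.
Middle (r from 0 to 6): 5292.
Outer (θ): 10584π.

Therefore the triple integral equals 10584π.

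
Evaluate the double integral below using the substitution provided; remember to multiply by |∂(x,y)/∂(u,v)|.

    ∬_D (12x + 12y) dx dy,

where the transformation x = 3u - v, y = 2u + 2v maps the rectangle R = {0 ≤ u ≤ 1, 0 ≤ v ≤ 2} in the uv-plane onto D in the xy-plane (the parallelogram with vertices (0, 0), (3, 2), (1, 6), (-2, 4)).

Compute the Jacobian determinant of (x, y) with respect to (u, v):

    ∂(x,y)/∂(u,v) = | 3  -1 | = (3)(2) - (-1)(2) = 8.
                   | 2  2 |

Its absolute value is |J| = 8 (the area scaling factor).

Substituting x = 3u - v, y = 2u + 2v into the integrand,

    12x + 12y → 60u + 12v,

so the integral becomes

    ∬_R (60u + 12v) · |J| du dv = ∫_0^1 ∫_0^2 (480u + 96v) dv du.

Inner (v): 960u + 192.
Outer (u): 672.

Therefore ∬_D (12x + 12y) dx dy = 672.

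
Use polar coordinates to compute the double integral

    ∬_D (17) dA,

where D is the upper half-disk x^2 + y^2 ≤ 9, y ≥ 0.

The region D is 0 ≤ r ≤ 3, 0 ≤ θ ≤ π in polar coordinates, where x = r cos(θ), y = r sin(θ), and dA = r dr dθ.

Under the substitution, the integrand becomes 17, so

    ∬_D (17) dA = ∫_{0}^{π} ∫_{0}^{3} (17) · r dr dθ.

Inner integral (in r): ∫_{0}^{3} (17) · r dr = 153/2.

Outer integral (in θ): ∫_{0}^{π} (153/2) dθ = 153π/2.

Therefore ∬_D (17) dA = 153π/2.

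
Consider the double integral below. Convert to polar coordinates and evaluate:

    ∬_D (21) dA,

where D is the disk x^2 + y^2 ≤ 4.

The region D is 0 ≤ r ≤ 2, 0 ≤ θ ≤ 2π in polar coordinates, where x = r cos(θ), y = r sin(θ), and dA = r dr dθ.

Under the substitution, the integrand becomes 21, so

    ∬_D (21) dA = ∫_{0}^{2π} ∫_{0}^{2} (21) · r dr dθ.

Inner integral (in r): ∫_{0}^{2} (21) · r dr = 42.

Outer integral (in θ): ∫_{0}^{2π} (42) dθ = 84π.

Therefore ∬_D (21) dA = 84π.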